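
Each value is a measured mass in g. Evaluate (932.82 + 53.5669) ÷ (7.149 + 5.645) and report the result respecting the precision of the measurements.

932.82 + 53.5669 = 986.3869, limited to 2 d.p. → 5 s.f.; 7.149 + 5.645 = 12.794, limited to 3 d.p. → 5 s.f.
Carrying full precision, 986.3869 ÷ 12.794 = 77.09761607…; keep min(5, 5) = 5 s.f.
Rounded to 5 significant figures: 77.098.

77.098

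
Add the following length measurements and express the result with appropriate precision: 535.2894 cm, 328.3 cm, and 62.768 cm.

535.2894 cm + 328.3 cm + 62.768 cm = 926.3574 cm.
Addition/subtraction keeps the fewest decimal places: 535.2894 → 4 decimal places, 328.3 → 1 decimal place, 62.768 → 3 decimal places; limit is 1.
Rounded to 1 decimal place: 926.4 cm.

926.4 cm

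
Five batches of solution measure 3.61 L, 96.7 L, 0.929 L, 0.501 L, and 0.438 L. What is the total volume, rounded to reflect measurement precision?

3.61 L + 96.7 L + 0.929 L + 0.501 L + 0.438 L = 102.178 L.
Addition/subtraction keeps the fewest decimal places: 3.61 → 2 decimal places, 96.7 → 1 decimal place, 0.929 → 3 decimal places, 0.501 → 3 decimal places, 0.438 → 3 decimal places; limit is 1.
Rounded to 1 decimal place: 102.2 L.

102.2 L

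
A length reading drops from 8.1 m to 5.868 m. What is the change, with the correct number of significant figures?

2.2 m

8.1 m − 5.868 m = 2.232 m.
Addition/subtraction keeps the fewest decimal places: 8.1 → 1 decimal place, 5.868 → 3 decimal places; limit is 1.
Rounded to 1 decimal place: 2.2 m.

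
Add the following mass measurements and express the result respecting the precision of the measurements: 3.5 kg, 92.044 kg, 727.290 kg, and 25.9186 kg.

3.5 kg + 92.044 kg + 727.290 kg + 25.9186 kg = 848.7526 kg.
Addition/subtraction keeps the fewest decimal places: 3.5 → 1 decimal place, 92.044 → 3 decimal places, 727.290 → 3 decimal places, 25.9186 → 4 decimal places; limit is 1.
Rounded to 1 decimal place: 848.8 kg.

848.8 kg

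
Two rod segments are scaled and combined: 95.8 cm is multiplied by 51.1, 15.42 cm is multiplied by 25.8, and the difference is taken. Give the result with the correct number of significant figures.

95.8 × 51.1 = 4895.38 → 4.90 × 10^3 cm (3 s.f., last digit at the 10^1 place).
15.42 × 25.8 = 397.836 → 398 cm (3 s.f., last digit at the 10^0 place).
Difference: 4497.544 cm; keep the coarser place, 10^1.
Result: 4.50 × 10^3 cm.

4.50 × 10^3 cm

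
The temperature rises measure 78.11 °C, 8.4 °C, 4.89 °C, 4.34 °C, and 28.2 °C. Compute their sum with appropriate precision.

78.11 °C + 8.4 °C + 4.89 °C + 4.34 °C + 28.2 °C = 123.94 °C.
Addition/subtraction keeps the fewest decimal places: 78.11 → 2 decimal places, 8.4 → 1 decimal place, 4.89 → 2 decimal places, 4.34 → 2 decimal places, 28.2 → 1 decimal place; limit is 1.
Rounded to 1 decimal place: 123.9 °C.

123.9 °C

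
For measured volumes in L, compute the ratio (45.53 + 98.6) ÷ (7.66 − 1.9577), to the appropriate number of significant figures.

45.53 + 98.6 = 144.13, limited to 1 d.p. → 4 s.f.; 7.66 − 1.9577 = 5.7023, limited to 2 d.p. → 3 s.f.
Carrying full precision, 144.13 ÷ 5.7023 = 25.275765919…; keep min(4, 3) = 3 s.f.
Rounded to 3 significant figures: 25.3.

25.3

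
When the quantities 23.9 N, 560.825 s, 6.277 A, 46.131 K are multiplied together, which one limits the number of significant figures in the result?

23.9 N

23.9 N → 3 s.f.; 560.825 s → 6 s.f.; 6.277 A → 4 s.f.; 46.131 K → 5 s.f.
The fewest is 3 significant figures, from 23.9 N.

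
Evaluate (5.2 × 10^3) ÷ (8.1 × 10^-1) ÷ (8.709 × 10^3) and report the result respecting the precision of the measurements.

0.74

(5.2 × 10^3) ÷ (8.1 × 10^-1) ÷ (8.709 × 10^3) = 0.737140094893…
Multiplication/division keeps the fewest significant figures: 5.2 × 10^3 → 2 s.f., 8.1 × 10^-1 → 2 s.f., 8.709 × 10^3 → 4 s.f.; limit is 2.
Rounded to 2 significant figures: 0.74.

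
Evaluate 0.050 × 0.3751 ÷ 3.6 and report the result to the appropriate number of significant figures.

0.0052

0.050 × 0.3751 ÷ 3.6 = 0.00520972222222…
Multiplication/division keeps the fewest significant figures: 0.050 → 2 s.f., 0.3751 → 4 s.f., 3.6 → 2 s.f.; limit is 2.
Rounded to 2 significant figures: 0.0052.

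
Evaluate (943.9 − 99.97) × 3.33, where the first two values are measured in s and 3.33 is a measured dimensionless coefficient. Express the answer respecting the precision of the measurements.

943.9 s − 99.97 s = 843.93 s; the difference is limited to 1 decimal place (4 s.f.).
Carrying full precision, 843.93 × 3.33 = 2810.2869 s; 3.33 has 3 s.f., so the result keeps min(4, 3) = 3 s.f.
Rounded to 3 significant figures: 2.81 × 10³ s.

2.81 × 10³ s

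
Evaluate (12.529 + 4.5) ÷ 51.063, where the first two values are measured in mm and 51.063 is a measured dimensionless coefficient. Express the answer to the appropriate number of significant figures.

0.333 mm

12.529 mm + 4.5 mm = 17.029 mm; the sum is limited to 1 decimal place (3 s.f.).
Carrying full precision, 17.029 ÷ 51.063 = 0.333490002546… mm; 51.063 has 5 s.f., so the result keeps min(3, 5) = 3 s.f.
Rounded to 3 significant figures: 0.333 mm.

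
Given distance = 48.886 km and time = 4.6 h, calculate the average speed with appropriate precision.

average speed = 48.886 km ÷ 4.6 h = 10.6273913043… km/h.
48.886 has 5 significant figures; 4.6 has 2.
Division/multiplication keeps the fewest: 2 significant figures.
Rounded: 11 km/h.

11 km/h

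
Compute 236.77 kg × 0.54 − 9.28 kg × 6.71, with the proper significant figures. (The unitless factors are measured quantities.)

236.77 × 0.54 = 127.8558 → 1.3 × 10^2 kg (2 s.f., last digit at the 10^1 place).
9.28 × 6.71 = 62.2688 → 62.3 kg (3 s.f., last digit at the 10^-1 place).
Difference: 65.587 kg; keep the coarser place, 10^1.
Result: 7 × 10^1 kg.

7 × 10^1 kg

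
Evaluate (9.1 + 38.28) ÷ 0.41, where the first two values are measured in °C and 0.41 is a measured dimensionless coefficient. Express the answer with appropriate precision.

1.2 × 10² °C

9.1 °C + 38.28 °C = 47.38 °C; the sum is limited to 1 decimal place (3 s.f.).
Carrying full precision, 47.38 ÷ 0.41 = 115.56097561… °C; 0.41 has 2 s.f., so the result keeps min(3, 2) = 2 s.f.
Rounded to 2 significant figures: 1.2 × 10² °C.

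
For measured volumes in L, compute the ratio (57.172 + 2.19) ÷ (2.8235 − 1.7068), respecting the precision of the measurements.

53.16

57.172 + 2.19 = 59.362, limited to 2 d.p. → 4 s.f.; 2.8235 − 1.7068 = 1.1167, limited to 4 d.p. → 5 s.f.
Carrying full precision, 59.362 ÷ 1.1167 = 53.1584131817…; keep min(4, 5) = 4 s.f.
Rounded to 4 significant figures: 53.16.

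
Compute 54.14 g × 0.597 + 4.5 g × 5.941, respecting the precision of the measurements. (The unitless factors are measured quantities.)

54.14 × 0.597 = 32.32158 → 32.3 g (3 s.f., last digit at the 10^-1 place).
4.5 × 5.941 = 26.7345 → 27 g (2 s.f., last digit at the 10^0 place).
Sum: 59.05608 g; keep the coarser place, 10^0.
Result: 59 g.

59 g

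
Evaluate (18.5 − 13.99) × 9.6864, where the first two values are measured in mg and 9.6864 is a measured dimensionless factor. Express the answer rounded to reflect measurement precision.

18.5 mg − 13.99 mg = 4.51 mg; the difference is limited to 1 decimal place (2 s.f.).
Carrying full precision, 4.51 × 9.6864 = 43.685664 mg; 9.6864 has 5 s.f., so the result keeps min(2, 5) = 2 s.f.
Rounded to 2 significant figures: 44 mg.

44 mg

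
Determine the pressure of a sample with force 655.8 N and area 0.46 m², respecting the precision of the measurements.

pressure = 655.8 N ÷ 0.46 m² = 1425.65217391… Pa.
655.8 has 4 significant figures; 0.46 has 2.
Division/multiplication keeps the fewest: 2 significant figures.
Rounded: 1.4 × 10^3 Pa.

1.4 × 10^3 Pa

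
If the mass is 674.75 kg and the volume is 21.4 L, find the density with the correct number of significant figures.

density = 674.75 kg ÷ 21.4 L = 31.5303738318… kg/L.
674.75 has 5 significant figures; 21.4 has 3.
Division/multiplication keeps the fewest: 3 significant figures.
Rounded: 31.5 kg/L.

31.5 kg/L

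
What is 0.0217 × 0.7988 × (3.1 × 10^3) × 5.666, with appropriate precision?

3.0 × 10^2

0.0217 × 0.7988 × (3.1 × 10^3) × 5.666 = 304.464073816
Multiplication/division keeps the fewest significant figures: 0.0217 → 3 s.f., 0.7988 → 4 s.f., 3.1 × 10^3 → 2 s.f., 5.666 → 4 s.f.; limit is 2.
Rounded to 2 significant figures: 3.0 × 10^2.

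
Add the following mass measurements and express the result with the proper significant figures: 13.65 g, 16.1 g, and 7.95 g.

13.65 g + 16.1 g + 7.95 g = 37.70 g.
Addition/subtraction keeps the fewest decimal places: 13.65 → 2 decimal places, 16.1 → 1 decimal place, 7.95 → 2 decimal places; limit is 1.
Rounded to 1 decimal place: 37.7 g.

37.7 g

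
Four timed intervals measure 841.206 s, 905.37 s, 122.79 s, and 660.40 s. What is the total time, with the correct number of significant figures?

841.206 s + 905.37 s + 122.79 s + 660.40 s = 2529.766 s.
Addition/subtraction keeps the fewest decimal places: 841.206 → 3 decimal places, 905.37 → 2 decimal places, 122.79 → 2 decimal places, 660.40 → 2 decimal places; limit is 2.
Rounded to 2 decimal places: 2.52977 × 10³ s.

2.52977 × 10³ s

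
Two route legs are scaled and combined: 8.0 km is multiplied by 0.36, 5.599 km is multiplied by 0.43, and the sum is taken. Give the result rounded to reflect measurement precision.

8.0 × 0.36 = 2.88 → 2.9 km (2 s.f., last digit at the 10^-1 place).
5.599 × 0.43 = 2.40757 → 2.4 km (2 s.f., last digit at the 10^-1 place).
Sum: 5.28757 km; keep the coarser place, 10^-1.
Result: 5.3 km.

5.3 km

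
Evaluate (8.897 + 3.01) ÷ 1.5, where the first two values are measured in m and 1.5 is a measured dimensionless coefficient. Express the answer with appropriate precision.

8.897 m + 3.01 m = 11.907 m; the sum is limited to 2 decimal places (4 s.f.).
Carrying full precision, 11.907 ÷ 1.5 = 7.938 m; 1.5 has 2 s.f., so the result keeps min(4, 2) = 2 s.f.
Rounded to 2 significant figures: 7.9 m.

7.9 m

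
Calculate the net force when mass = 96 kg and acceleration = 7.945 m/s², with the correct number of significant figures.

net force = 96 kg × 7.945 m/s² = 762.72 N.
96 has 2 significant figures; 7.945 has 4.
Division/multiplication keeps the fewest: 2 significant figures.
Rounded: 7.6 × 10² N.

7.6 × 10² N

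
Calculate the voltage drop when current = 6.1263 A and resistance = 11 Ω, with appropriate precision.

67 V

voltage drop = 6.1263 A × 11 Ω = 67.3893 V.
6.1263 has 5 significant figures; 11 has 2.
Division/multiplication keeps the fewest: 2 significant figures.
Rounded: 67 V.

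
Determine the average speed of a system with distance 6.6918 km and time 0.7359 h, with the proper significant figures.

9.093 km/h

average speed = 6.6918 km ÷ 0.7359 h = 9.09335507542… km/h.
6.6918 has 5 significant figures; 0.7359 has 4.
Division/multiplication keeps the fewest: 4 significant figures.
Rounded: 9.093 km/h.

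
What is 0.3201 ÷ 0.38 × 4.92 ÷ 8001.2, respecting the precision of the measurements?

5.2 × 10^-4

0.3201 ÷ 0.38 × 4.92 ÷ 8001.2 = 0.000517978882115…
Multiplication/division keeps the fewest significant figures: 0.3201 → 4 s.f., 0.38 → 2 s.f., 4.92 → 3 s.f., 8001.2 → 5 s.f.; limit is 2.
Rounded to 2 significant figures: 5.2 × 10^-4.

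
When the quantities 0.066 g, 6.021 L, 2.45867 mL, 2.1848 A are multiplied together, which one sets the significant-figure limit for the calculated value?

0.066 g

0.066 g → 2 s.f.; 6.021 L → 4 s.f.; 2.45867 mL → 6 s.f.; 2.1848 A → 5 s.f.
The fewest is 2 significant figures, from 0.066 g.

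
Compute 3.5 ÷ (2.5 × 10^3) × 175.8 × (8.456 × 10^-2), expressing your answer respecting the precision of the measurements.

0.021

3.5 ÷ (2.5 × 10^3) × 175.8 × (8.456 × 10^-2) = 0.0208119072
Multiplication/division keeps the fewest significant figures: 3.5 → 2 s.f., 2.5 × 10^3 → 2 s.f., 175.8 → 4 s.f., 8.456 × 10^-2 → 4 s.f.; limit is 2.
Rounded to 2 significant figures: 0.021.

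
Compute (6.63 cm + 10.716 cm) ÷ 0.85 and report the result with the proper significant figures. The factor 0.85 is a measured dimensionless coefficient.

20. cm

6.63 cm + 10.716 cm = 17.346 cm; the sum is limited to 2 decimal places (4 s.f.).
Carrying full precision, 17.346 ÷ 0.85 = 20.4070588235… cm; 0.85 has 2 s.f., so the result keeps min(4, 2) = 2 s.f.
Rounded to 2 significant figures: 20. cm.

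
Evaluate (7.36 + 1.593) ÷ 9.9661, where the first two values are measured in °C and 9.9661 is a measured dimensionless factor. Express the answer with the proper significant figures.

0.898 °C

7.36 °C + 1.593 °C = 8.953 °C; the sum is limited to 2 decimal places (3 s.f.).
Carrying full precision, 8.953 ÷ 9.9661 = 0.898345390875… °C; 9.9661 has 5 s.f., so the result keeps min(3, 5) = 3 s.f.
Rounded to 3 significant figures: 0.898 °C.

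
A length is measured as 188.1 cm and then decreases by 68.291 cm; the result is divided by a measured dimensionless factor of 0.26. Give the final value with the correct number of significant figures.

188.1 cm − 68.291 cm = 119.809 cm; the difference is limited to 1 decimal place (4 s.f.).
Carrying full precision, 119.809 ÷ 0.26 = 460.803846154… cm; 0.26 has 2 s.f., so the result keeps min(4, 2) = 2 s.f.
Rounded to 2 significant figures: 4.6 × 10² cm.

4.6 × 10² cm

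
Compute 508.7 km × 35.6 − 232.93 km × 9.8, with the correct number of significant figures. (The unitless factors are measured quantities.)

508.7 × 35.6 = 18109.72 → 1.81 × 10⁴ km (3 s.f., last digit at the 10^2 place).
232.93 × 9.8 = 2282.714 → 2.3 × 10³ km (2 s.f., last digit at the 10^2 place).
Difference: 15827.006 km; keep the coarser place, 10^2.
Result: 1.58 × 10⁴ km.

1.58 × 10⁴ km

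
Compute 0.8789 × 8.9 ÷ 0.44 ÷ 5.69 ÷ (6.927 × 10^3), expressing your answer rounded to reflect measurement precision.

4.5 × 10^-4

0.8789 × 8.9 ÷ 0.44 ÷ 5.69 ÷ (6.927 × 10^3) = 0.000451044447201…
Multiplication/division keeps the fewest significant figures: 0.8789 → 4 s.f., 8.9 → 2 s.f., 0.44 → 2 s.f., 5.69 → 3 s.f., 6.927 × 10^3 → 4 s.f.; limit is 2.
Rounded to 2 significant figures: 4.5 × 10^-4.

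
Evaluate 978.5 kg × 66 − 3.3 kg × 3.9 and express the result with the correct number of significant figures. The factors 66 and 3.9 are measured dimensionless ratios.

978.5 × 66 = 64581 → 6.5 × 10⁴ kg (2 s.f., last digit at the 10^3 place).
3.3 × 3.9 = 12.87 → 13 kg (2 s.f., last digit at the 10^0 place).
Difference: 64568.13 kg; keep the coarser place, 10^3.
Result: 6.5 × 10⁴ kg.

6.5 × 10⁴ kg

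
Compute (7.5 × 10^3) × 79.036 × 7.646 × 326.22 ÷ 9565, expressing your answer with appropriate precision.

1.5 × 10^5

(7.5 × 10^3) × 79.036 × 7.646 × 326.22 ÷ 9565 = 154577.442885…
Multiplication/division keeps the fewest significant figures: 7.5 × 10^3 → 2 s.f., 79.036 → 5 s.f., 7.646 → 4 s.f., 326.22 → 5 s.f., 9565 → 4 s.f.; limit is 2.
Rounded to 2 significant figures: 1.5 × 10^5.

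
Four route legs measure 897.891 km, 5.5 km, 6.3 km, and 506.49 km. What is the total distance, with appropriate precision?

1.4162 × 10^3 km

897.891 km + 5.5 km + 6.3 km + 506.49 km = 1416.181 km.
Addition/subtraction keeps the fewest decimal places: 897.891 → 3 decimal places, 5.5 → 1 decimal place, 6.3 → 1 decimal place, 506.49 → 2 decimal places; limit is 1.
Rounded to 1 decimal place: 1.4162 × 10^3 km.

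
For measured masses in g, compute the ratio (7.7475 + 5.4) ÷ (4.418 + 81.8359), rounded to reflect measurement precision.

7.7475 + 5.4 = 13.1475, limited to 1 d.p. → 3 s.f.; 4.418 + 81.8359 = 86.2539, limited to 3 d.p. → 5 s.f.
Carrying full precision, 13.1475 ÷ 86.2539 = 0.152427890217…; keep min(3, 5) = 3 s.f.
Rounded to 3 significant figures: 0.152.

0.152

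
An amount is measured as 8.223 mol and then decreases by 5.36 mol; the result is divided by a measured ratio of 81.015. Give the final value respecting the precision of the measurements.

0.0353 mol

8.223 mol − 5.36 mol = 2.863 mol; the difference is limited to 2 decimal places (3 s.f.).
Carrying full precision, 2.863 ÷ 81.015 = 0.0353391347281… mol; 81.015 has 5 s.f., so the result keeps min(3, 5) = 3 s.f.
Rounded to 3 significant figures: 0.0353 mol.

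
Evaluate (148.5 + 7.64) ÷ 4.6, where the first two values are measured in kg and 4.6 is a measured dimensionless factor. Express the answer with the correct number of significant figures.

148.5 kg + 7.64 kg = 156.14 kg; the sum is limited to 1 decimal place (4 s.f.).
Carrying full precision, 156.14 ÷ 4.6 = 33.9434782609… kg; 4.6 has 2 s.f., so the result keeps min(4, 2) = 2 s.f.
Rounded to 2 significant figures: 34 kg.

34 kg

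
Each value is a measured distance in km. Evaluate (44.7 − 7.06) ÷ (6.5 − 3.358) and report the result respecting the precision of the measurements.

44.7 − 7.06 = 37.64, limited to 1 d.p. → 3 s.f.; 6.5 − 3.358 = 3.142, limited to 1 d.p. → 2 s.f.
Carrying full precision, 37.64 ÷ 3.142 = 11.9796308084…; keep min(3, 2) = 2 s.f.
Rounded to 2 significant figures: 12.

12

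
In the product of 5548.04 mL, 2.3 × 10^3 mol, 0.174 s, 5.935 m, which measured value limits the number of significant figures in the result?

2.3 × 10^3 mol

5548.04 mL → 6 s.f.; 2.3 × 10^3 mol → 2 s.f.; 0.174 s → 3 s.f.; 5.935 m → 4 s.f.
The fewest is 2 significant figures, from 2.3 × 10^3 mol.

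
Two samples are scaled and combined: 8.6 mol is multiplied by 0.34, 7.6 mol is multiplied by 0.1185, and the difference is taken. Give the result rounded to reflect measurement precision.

2.0 mol

8.6 × 0.34 = 2.924 → 2.9 mol (2 s.f., last digit at the 10^-1 place).
7.6 × 0.1185 = 0.9006 → 0.90 mol (2 s.f., last digit at the 10^-2 place).
Difference: 2.0234 mol; keep the coarser place, 10^-1.
Result: 2.0 mol.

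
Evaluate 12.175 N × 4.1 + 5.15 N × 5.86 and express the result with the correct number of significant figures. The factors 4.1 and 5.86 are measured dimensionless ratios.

12.175 × 4.1 = 49.9175 → 5.0 × 10¹ N (2 s.f., last digit at the 10^0 place).
5.15 × 5.86 = 30.179 → 30.2 N (3 s.f., last digit at the 10^-1 place).
Sum: 80.0965 N; keep the coarser place, 10^0.
Result: 8.0 × 10¹ N.

8.0 × 10¹ N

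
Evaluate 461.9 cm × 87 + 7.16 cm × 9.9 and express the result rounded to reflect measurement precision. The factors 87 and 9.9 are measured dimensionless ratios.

461.9 × 87 = 40185.3 → 4.0 × 10^4 cm (2 s.f., last digit at the 10^3 place).
7.16 × 9.9 = 70.884 → 71 cm (2 s.f., last digit at the 10^0 place).
Sum: 40256.184 cm; keep the coarser place, 10^3.
Result: 4.0 × 10^4 cm.

4.0 × 10^4 cm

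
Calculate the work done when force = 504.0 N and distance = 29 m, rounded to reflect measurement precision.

1.5 × 10⁴ J

work done = 504.0 N × 29 m = 14616 J.
504.0 has 4 significant figures; 29 has 2.
Division/multiplication keeps the fewest: 2 significant figures.
Rounded: 1.5 × 10⁴ J.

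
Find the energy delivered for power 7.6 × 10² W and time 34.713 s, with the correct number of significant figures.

energy delivered = 7.6 × 10² W × 34.713 s = 26381.88 J.
7.6 × 10² has 2 significant figures; 34.713 has 5.
Division/multiplication keeps the fewest: 2 significant figures.
Rounded: 2.6 × 10⁴ J.

2.6 × 10⁴ J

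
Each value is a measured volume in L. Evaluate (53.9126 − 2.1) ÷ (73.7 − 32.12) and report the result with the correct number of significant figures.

1.25

53.9126 − 2.1 = 51.8126, limited to 1 d.p. → 3 s.f.; 73.7 − 32.12 = 41.58, limited to 1 d.p. → 3 s.f.
Carrying full precision, 51.8126 ÷ 41.58 = 1.24609427609…; keep min(3, 3) = 3 s.f.
Rounded to 3 significant figures: 1.25.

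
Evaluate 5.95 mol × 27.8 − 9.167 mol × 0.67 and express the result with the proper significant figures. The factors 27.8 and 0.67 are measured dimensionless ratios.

159 mol

5.95 × 27.8 = 165.41 → 165 mol (3 s.f., last digit at the 10^0 place).
9.167 × 0.67 = 6.14189 → 6.1 mol (2 s.f., last digit at the 10^-1 place).
Difference: 159.26811 mol; keep the coarser place, 10^0.
Result: 159 mol.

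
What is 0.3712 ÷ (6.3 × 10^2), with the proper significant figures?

5.9 × 10^-4

0.3712 ÷ (6.3 × 10^2) = 0.000589206349206…
Multiplication/division keeps the fewest significant figures: 0.3712 → 4 s.f., 6.3 × 10^2 → 2 s.f.; limit is 2.
Rounded to 2 significant figures: 5.9 × 10^-4.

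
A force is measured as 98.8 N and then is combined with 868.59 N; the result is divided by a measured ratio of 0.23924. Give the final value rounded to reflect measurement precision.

98.8 N + 868.59 N = 967.39 N; the sum is limited to 1 decimal place (4 s.f.).
Carrying full precision, 967.39 ÷ 0.23924 = 4043.59638856… N; 0.23924 has 5 s.f., so the result keeps min(4, 5) = 4 s.f.
Rounded to 4 significant figures: 4044 N.

4044 N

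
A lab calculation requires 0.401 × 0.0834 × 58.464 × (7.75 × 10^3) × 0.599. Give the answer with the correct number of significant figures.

0.401 × 0.0834 × 58.464 × (7.75 × 10^3) × 0.599 = 9076.68938907…
Multiplication/division keeps the fewest significant figures: 0.401 → 3 s.f., 0.0834 → 3 s.f., 58.464 → 5 s.f., 7.75 × 10^3 → 3 s.f., 0.599 → 3 s.f.; limit is 3.
Rounded to 3 significant figures: 9.08 × 10^3.

9.08 × 10^3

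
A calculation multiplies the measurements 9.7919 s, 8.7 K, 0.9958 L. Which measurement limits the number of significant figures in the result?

9.7919 s → 5 s.f.; 8.7 K → 2 s.f.; 0.9958 L → 4 s.f.
The fewest is 2 significant figures, from 8.7 K.

8.7 K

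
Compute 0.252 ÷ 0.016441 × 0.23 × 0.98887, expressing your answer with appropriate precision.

3.5

0.252 ÷ 0.016441 × 0.23 × 0.98887 = 3.48609605255…
Multiplication/division keeps the fewest significant figures: 0.252 → 3 s.f., 0.016441 → 5 s.f., 0.23 → 2 s.f., 0.98887 → 5 s.f.; limit is 2.
Rounded to 2 significant figures: 3.5.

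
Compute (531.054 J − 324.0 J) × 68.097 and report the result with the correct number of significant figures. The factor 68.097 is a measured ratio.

531.054 J − 324.0 J = 207.054 J; the difference is limited to 1 decimal place (4 s.f.).
Carrying full precision, 207.054 × 68.097 = 14099.756238 J; 68.097 has 5 s.f., so the result keeps min(4, 5) = 4 s.f.
Rounded to 4 significant figures: 1.410 × 10^4 J.

1.410 × 10^4 J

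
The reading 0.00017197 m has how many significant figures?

0.00017197: leading zeros are not significant.

5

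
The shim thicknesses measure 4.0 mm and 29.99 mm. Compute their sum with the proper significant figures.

4.0 mm + 29.99 mm = 33.99 mm.
Addition/subtraction keeps the fewest decimal places: 4.0 → 1 decimal place, 29.99 → 2 decimal places; limit is 1.
Rounded to 1 decimal place: 34.0 mm.

34.0 mm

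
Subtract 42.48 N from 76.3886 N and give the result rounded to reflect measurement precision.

33.91 N

76.3886 N − 42.48 N = 33.9086 N.
Addition/subtraction keeps the fewest decimal places: 76.3886 → 4 decimal places, 42.48 → 2 decimal places; limit is 2.
Rounded to 2 decimal places: 33.91 N.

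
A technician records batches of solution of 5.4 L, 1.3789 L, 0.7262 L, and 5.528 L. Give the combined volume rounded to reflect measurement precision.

13.0 L

5.4 L + 1.3789 L + 0.7262 L + 5.528 L = 13.0331 L.
Addition/subtraction keeps the fewest decimal places: 5.4 → 1 decimal place, 1.3789 → 4 decimal places, 0.7262 → 4 decimal places, 5.528 → 3 decimal places; limit is 1.
Rounded to 1 decimal place: 13.0 L.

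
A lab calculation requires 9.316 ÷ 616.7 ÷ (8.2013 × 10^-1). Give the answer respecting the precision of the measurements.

1.842 × 10^-2

9.316 ÷ 616.7 ÷ (8.2013 × 10^-1) = 0.0184192877655…
Multiplication/division keeps the fewest significant figures: 9.316 → 4 s.f., 616.7 → 4 s.f., 8.2013 × 10^-1 → 5 s.f.; limit is 4.
Rounded to 4 significant figures: 1.842 × 10^-2.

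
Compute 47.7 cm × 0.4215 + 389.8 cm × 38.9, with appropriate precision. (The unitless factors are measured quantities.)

1.52 × 10^4 cm

47.7 × 0.4215 = 20.10555 → 20.1 cm (3 s.f., last digit at the 10^-1 place).
389.8 × 38.9 = 15163.22 → 1.52 × 10^4 cm (3 s.f., last digit at the 10^2 place).
Sum: 15183.32555 cm; keep the coarser place, 10^2.
Result: 1.52 × 10^4 cm.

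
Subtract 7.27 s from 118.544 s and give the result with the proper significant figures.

111.27 s

118.544 s − 7.27 s = 111.274 s.
Addition/subtraction keeps the fewest decimal places: 118.544 → 3 decimal places, 7.27 → 2 decimal places; limit is 2.
Rounded to 2 decimal places: 111.27 s.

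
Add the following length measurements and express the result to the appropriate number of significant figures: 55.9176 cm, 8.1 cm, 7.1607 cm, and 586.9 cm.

658.1 cm

55.9176 cm + 8.1 cm + 7.1607 cm + 586.9 cm = 658.0783 cm.
Addition/subtraction keeps the fewest decimal places: 55.9176 → 4 decimal places, 8.1 → 1 decimal place, 7.1607 → 4 decimal places, 586.9 → 1 decimal place; limit is 1.
Rounded to 1 decimal place: 658.1 cm.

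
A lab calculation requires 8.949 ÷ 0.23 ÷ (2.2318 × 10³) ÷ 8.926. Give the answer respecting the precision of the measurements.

0.0020

8.949 ÷ 0.23 ÷ (2.2318 × 10³) ÷ 8.926 = 0.00195314513553…
Multiplication/division keeps the fewest significant figures: 8.949 → 4 s.f., 0.23 → 2 s.f., 2.2318 × 10³ → 5 s.f., 8.926 → 4 s.f.; limit is 2.
Rounded to 2 significant figures: 0.0020.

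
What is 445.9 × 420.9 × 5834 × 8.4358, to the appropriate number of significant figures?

445.9 × 420.9 × 5834 × 8.4358 = 9.23653536932 × 10^9…
Multiplication/division keeps the fewest significant figures: 445.9 → 4 s.f., 420.9 → 4 s.f., 5834 → 4 s.f., 8.4358 → 5 s.f.; limit is 4.
Rounded to 4 significant figures: 9.237 × 10^9.

9.237 × 10^9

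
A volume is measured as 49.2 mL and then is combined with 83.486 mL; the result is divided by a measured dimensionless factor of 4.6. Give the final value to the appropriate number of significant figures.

49.2 mL + 83.486 mL = 132.686 mL; the sum is limited to 1 decimal place (4 s.f.).
Carrying full precision, 132.686 ÷ 4.6 = 28.8447826087… mL; 4.6 has 2 s.f., so the result keeps min(4, 2) = 2 s.f.
Rounded to 2 significant figures: 29 mL.

29 mL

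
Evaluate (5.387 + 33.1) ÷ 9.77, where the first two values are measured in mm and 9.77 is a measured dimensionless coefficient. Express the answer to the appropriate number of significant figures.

5.387 mm + 33.1 mm = 38.487 mm; the sum is limited to 1 decimal place (3 s.f.).
Carrying full precision, 38.487 ÷ 9.77 = 3.93930399181… mm; 9.77 has 3 s.f., so the result keeps min(3, 3) = 3 s.f.
Rounded to 3 significant figures: 3.94 mm.

3.94 mm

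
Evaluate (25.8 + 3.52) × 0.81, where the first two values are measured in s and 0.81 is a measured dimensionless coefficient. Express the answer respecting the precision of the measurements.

25.8 s + 3.52 s = 29.32 s; the sum is limited to 1 decimal place (3 s.f.).
Carrying full precision, 29.32 × 0.81 = 23.7492 s; 0.81 has 2 s.f., so the result keeps min(3, 2) = 2 s.f.
Rounded to 2 significant figures: 24 s.

24 s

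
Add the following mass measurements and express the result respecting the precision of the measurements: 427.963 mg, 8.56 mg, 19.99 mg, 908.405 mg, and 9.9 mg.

427.963 mg + 8.56 mg + 19.99 mg + 908.405 mg + 9.9 mg = 1374.818 mg.
Addition/subtraction keeps the fewest decimal places: 427.963 → 3 decimal places, 8.56 → 2 decimal places, 19.99 → 2 decimal places, 908.405 → 3 decimal places, 9.9 → 1 decimal place; limit is 1.
Rounded to 1 decimal place: 1374.8 mg.

1374.8 mg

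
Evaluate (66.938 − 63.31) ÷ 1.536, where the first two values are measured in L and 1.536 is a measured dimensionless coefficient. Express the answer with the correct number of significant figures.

2.36 L

66.938 L − 63.31 L = 3.628 L; the difference is limited to 2 decimal places (3 s.f.).
Carrying full precision, 3.628 ÷ 1.536 = 2.36197916667… L; 1.536 has 4 s.f., so the result keeps min(3, 4) = 3 s.f.
Rounded to 3 significant figures: 2.36 L.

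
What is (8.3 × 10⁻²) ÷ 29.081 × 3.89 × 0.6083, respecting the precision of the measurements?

(8.3 × 10⁻²) ÷ 29.081 × 3.89 × 0.6083 = 0.00675361304632…
Multiplication/division keeps the fewest significant figures: 8.3 × 10⁻² → 2 s.f., 29.081 → 5 s.f., 3.89 → 3 s.f., 0.6083 → 4 s.f.; limit is 2.
Rounded to 2 significant figures: 0.0068.

0.0068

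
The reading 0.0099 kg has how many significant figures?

0.0099: leading zeros are not significant.

2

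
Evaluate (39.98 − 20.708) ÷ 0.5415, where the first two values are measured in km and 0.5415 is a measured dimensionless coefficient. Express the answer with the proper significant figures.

35.59 km

39.98 km − 20.708 km = 19.272 km; the difference is limited to 2 decimal places (4 s.f.).
Carrying full precision, 19.272 ÷ 0.5415 = 35.5900277008… km; 0.5415 has 4 s.f., so the result keeps min(4, 4) = 4 s.f.
Rounded to 4 significant figures: 35.59 km.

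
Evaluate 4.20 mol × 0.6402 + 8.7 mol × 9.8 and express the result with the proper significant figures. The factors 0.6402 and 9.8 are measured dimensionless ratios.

88 mol

4.20 × 0.6402 = 2.68884 → 2.69 mol (3 s.f., last digit at the 10^-2 place).
8.7 × 9.8 = 85.26 → 85 mol (2 s.f., last digit at the 10^0 place).
Sum: 87.94884 mol; keep the coarser place, 10^0.
Result: 88 mol.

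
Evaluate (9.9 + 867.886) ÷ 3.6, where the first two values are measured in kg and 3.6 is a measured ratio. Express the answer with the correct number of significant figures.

9.9 kg + 867.886 kg = 877.786 kg; the sum is limited to 1 decimal place (4 s.f.).
Carrying full precision, 877.786 ÷ 3.6 = 243.829444444… kg; 3.6 has 2 s.f., so the result keeps min(4, 2) = 2 s.f.
Rounded to 2 significant figures: 2.4 × 10^2 kg.

2.4 × 10^2 kg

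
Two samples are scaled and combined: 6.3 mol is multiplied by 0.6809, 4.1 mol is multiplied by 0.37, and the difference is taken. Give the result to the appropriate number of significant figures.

2.8 mol

6.3 × 0.6809 = 4.28967 → 4.3 mol (2 s.f., last digit at the 10^-1 place).
4.1 × 0.37 = 1.517 → 1.5 mol (2 s.f., last digit at the 10^-1 place).
Difference: 2.77267 mol; keep the coarser place, 10^-1.
Result: 2.8 mol.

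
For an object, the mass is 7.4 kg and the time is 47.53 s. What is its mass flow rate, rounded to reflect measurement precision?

mass flow rate = 7.4 kg ÷ 47.53 s = 0.155691142436… kg/s.
7.4 has 2 significant figures; 47.53 has 4.
Division/multiplication keeps the fewest: 2 significant figures.
Rounded: 1.6 × 10⁻¹ kg/s.

1.6 × 10⁻¹ kg/s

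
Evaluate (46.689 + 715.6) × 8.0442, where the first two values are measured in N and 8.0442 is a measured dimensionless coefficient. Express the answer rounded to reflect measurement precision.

46.689 N + 715.6 N = 762.289 N; the sum is limited to 1 decimal place (4 s.f.).
Carrying full precision, 762.289 × 8.0442 = 6132.0051738 N; 8.0442 has 5 s.f., so the result keeps min(4, 5) = 4 s.f.
Rounded to 4 significant figures: 6132 N.

6132 N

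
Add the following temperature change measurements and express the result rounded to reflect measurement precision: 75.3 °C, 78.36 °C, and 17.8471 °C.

75.3 °C + 78.36 °C + 17.8471 °C = 171.5071 °C.
Addition/subtraction keeps the fewest decimal places: 75.3 → 1 decimal place, 78.36 → 2 decimal places, 17.8471 → 4 decimal places; limit is 1.
Rounded to 1 decimal place: 171.5 °C.

171.5 °C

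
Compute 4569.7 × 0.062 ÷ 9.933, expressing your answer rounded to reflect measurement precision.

29

4569.7 × 0.062 ÷ 9.933 = 28.5232457465…
Multiplication/division keeps the fewest significant figures: 4569.7 → 5 s.f., 0.062 → 2 s.f., 9.933 → 4 s.f.; limit is 2.
Rounded to 2 significant figures: 29.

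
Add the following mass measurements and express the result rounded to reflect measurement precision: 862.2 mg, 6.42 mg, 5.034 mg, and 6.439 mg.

862.2 mg + 6.42 mg + 5.034 mg + 6.439 mg = 880.093 mg.
Addition/subtraction keeps the fewest decimal places: 862.2 → 1 decimal place, 6.42 → 2 decimal places, 5.034 → 3 decimal places, 6.439 → 3 decimal places; limit is 1.
Rounded to 1 decimal place: 880.1 mg.

880.1 mg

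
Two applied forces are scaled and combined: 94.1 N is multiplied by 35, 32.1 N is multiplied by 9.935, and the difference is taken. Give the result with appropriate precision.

3.0 × 10³ N

94.1 × 35 = 3293.5 → 3.3 × 10³ N (2 s.f., last digit at the 10^2 place).
32.1 × 9.935 = 318.9135 → 319 N (3 s.f., last digit at the 10^0 place).
Difference: 2974.5865 N; keep the coarser place, 10^2.
Result: 3.0 × 10³ N.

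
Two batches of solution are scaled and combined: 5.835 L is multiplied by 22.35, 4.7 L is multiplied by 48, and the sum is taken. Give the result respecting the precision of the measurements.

5.835 × 22.35 = 130.41225 → 1.304 × 10² L (4 s.f., last digit at the 10^-1 place).
4.7 × 48 = 225.6 → 2.3 × 10² L (2 s.f., last digit at the 10^1 place).
Sum: 356.01225 L; keep the coarser place, 10^1.
Result: 3.6 × 10² L.

3.6 × 10² L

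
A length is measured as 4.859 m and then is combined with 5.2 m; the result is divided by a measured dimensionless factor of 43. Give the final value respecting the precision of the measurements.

0.23 m

4.859 m + 5.2 m = 10.059 m; the sum is limited to 1 decimal place (3 s.f.).
Carrying full precision, 10.059 ÷ 43 = 0.233930232558… m; 43 has 2 s.f., so the result keeps min(3, 2) = 2 s.f.
Rounded to 2 significant figures: 0.23 m.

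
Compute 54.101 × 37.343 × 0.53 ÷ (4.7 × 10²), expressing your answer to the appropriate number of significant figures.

54.101 × 37.343 × 0.53 ÷ (4.7 × 10²) = 2.27820346977…
Multiplication/division keeps the fewest significant figures: 54.101 → 5 s.f., 37.343 → 5 s.f., 0.53 → 2 s.f., 4.7 × 10² → 2 s.f.; limit is 2.
Rounded to 2 significant figures: 2.3.

2.3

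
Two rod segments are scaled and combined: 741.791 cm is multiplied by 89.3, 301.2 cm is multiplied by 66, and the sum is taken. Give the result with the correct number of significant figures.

741.791 × 89.3 = 66241.9363 → 6.62 × 10⁴ cm (3 s.f., last digit at the 10^2 place).
301.2 × 66 = 19879.2 → 2.0 × 10⁴ cm (2 s.f., last digit at the 10^3 place).
Sum: 86121.1363 cm; keep the coarser place, 10^3.
Result: 8.6 × 10⁴ cm.

8.6 × 10⁴ cm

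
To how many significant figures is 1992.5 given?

1992.5: every digit is nonzero and significant.

5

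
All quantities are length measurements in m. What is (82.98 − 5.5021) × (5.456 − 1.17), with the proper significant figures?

82.98 − 5.5021 = 77.4779, limited to 2 d.p. → 4 s.f.; 5.456 − 1.17 = 4.286, limited to 2 d.p. → 3 s.f.
Carrying full precision, 77.4779 × 4.286 = 332.0702794; keep min(4, 3) = 3 s.f.
Rounded to 3 significant figures: 332 m².

332 m²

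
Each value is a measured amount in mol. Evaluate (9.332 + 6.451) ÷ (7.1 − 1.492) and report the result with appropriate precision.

9.332 + 6.451 = 15.783, limited to 3 d.p. → 5 s.f.; 7.1 − 1.492 = 5.608, limited to 1 d.p. → 2 s.f.
Carrying full precision, 15.783 ÷ 5.608 = 2.81437232525…; keep min(5, 2) = 2 s.f.
Rounded to 2 significant figures: 2.8.

2.8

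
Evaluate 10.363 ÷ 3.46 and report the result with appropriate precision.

3.00

10.363 ÷ 3.46 = 2.9950867052…
Multiplication/division keeps the fewest significant figures: 10.363 → 5 s.f., 3.46 → 3 s.f.; limit is 3.
Rounded to 3 significant figures: 3.00.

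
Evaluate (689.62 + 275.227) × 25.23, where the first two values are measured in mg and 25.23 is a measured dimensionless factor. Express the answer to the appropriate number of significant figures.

2.434 × 10⁴ mg

689.62 mg + 275.227 mg = 964.847 mg; the sum is limited to 2 decimal places (5 s.f.).
Carrying full precision, 964.847 × 25.23 = 24343.08981 mg; 25.23 has 4 s.f., so the result keeps min(5, 4) = 4 s.f.
Rounded to 4 significant figures: 2.434 × 10⁴ mg.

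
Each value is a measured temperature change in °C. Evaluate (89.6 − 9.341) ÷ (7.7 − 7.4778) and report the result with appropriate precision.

4 × 10^2

89.6 − 9.341 = 80.259, limited to 1 d.p. → 3 s.f.; 7.7 − 7.4778 = 0.2222, limited to 1 d.p. → 1 s.f.
Carrying full precision, 80.259 ÷ 0.2222 = 361.201620162…; keep min(3, 1) = 1 s.f.
Rounded to 1 significant figure: 4 × 10^2.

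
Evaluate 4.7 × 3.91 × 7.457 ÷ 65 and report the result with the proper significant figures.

2.1

4.7 × 3.91 × 7.457 ÷ 65 = 2.10826598462…
Multiplication/division keeps the fewest significant figures: 4.7 → 2 s.f., 3.91 → 3 s.f., 7.457 → 4 s.f., 65 → 2 s.f.; limit is 2.
Rounded to 2 significant figures: 2.1.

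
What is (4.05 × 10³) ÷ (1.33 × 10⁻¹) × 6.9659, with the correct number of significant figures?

(4.05 × 10³) ÷ (1.33 × 10⁻¹) × 6.9659 = 212119.511278…
Multiplication/division keeps the fewest significant figures: 4.05 × 10³ → 3 s.f., 1.33 × 10⁻¹ → 3 s.f., 6.9659 → 5 s.f.; limit is 3.
Rounded to 3 significant figures: 2.12 × 10⁵.

2.12 × 10⁵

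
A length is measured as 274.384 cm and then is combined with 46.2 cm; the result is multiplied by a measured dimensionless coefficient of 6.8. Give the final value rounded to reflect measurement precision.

274.384 cm + 46.2 cm = 320.584 cm; the sum is limited to 1 decimal place (4 s.f.).
Carrying full precision, 320.584 × 6.8 = 2179.9712 cm; 6.8 has 2 s.f., so the result keeps min(4, 2) = 2 s.f.
Rounded to 2 significant figures: 2.2 × 10³ cm.

2.2 × 10³ cm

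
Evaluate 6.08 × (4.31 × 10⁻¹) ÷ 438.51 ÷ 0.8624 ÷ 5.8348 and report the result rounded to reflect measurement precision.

6.08 × (4.31 × 10⁻¹) ÷ 438.51 ÷ 0.8624 ÷ 5.8348 = 0.00118759025602…
Multiplication/division keeps the fewest significant figures: 6.08 → 3 s.f., 4.31 × 10⁻¹ → 3 s.f., 438.51 → 5 s.f., 0.8624 → 4 s.f., 5.8348 → 5 s.f.; limit is 3.
Rounded to 3 significant figures: 0.00119.

0.00119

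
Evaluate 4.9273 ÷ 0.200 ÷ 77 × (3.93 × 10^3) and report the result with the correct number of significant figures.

4.9273 ÷ 0.200 ÷ 77 × (3.93 × 10^3) = 1257.42136364…
Multiplication/division keeps the fewest significant figures: 4.9273 → 5 s.f., 0.200 → 3 s.f., 77 → 2 s.f., 3.93 × 10^3 → 3 s.f.; limit is 2.
Rounded to 2 significant figures: 1.3 × 10^3.

1.3 × 10^3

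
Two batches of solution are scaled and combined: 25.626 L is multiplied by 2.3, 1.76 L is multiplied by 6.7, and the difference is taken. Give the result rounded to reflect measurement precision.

25.626 × 2.3 = 58.9398 → 59 L (2 s.f., last digit at the 10^0 place).
1.76 × 6.7 = 11.792 → 12 L (2 s.f., last digit at the 10^0 place).
Difference: 47.1478 L; keep the coarser place, 10^0.
Result: 47 L.

47 L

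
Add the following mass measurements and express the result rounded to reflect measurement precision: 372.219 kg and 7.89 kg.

380.11 kg

372.219 kg + 7.89 kg = 380.109 kg.
Addition/subtraction keeps the fewest decimal places: 372.219 → 3 decimal places, 7.89 → 2 decimal places; limit is 2.
Rounded to 2 decimal places: 380.11 kg.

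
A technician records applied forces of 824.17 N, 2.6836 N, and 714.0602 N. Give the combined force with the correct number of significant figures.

824.17 N + 2.6836 N + 714.0602 N = 1540.9138 N.
Addition/subtraction keeps the fewest decimal places: 824.17 → 2 decimal places, 2.6836 → 4 decimal places, 714.0602 → 4 decimal places; limit is 2.
Rounded to 2 decimal places: 1540.91 N.

1540.91 N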